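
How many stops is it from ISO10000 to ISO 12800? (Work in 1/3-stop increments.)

10000 → 12800 — count the steps: 1 third-stops = 1/3 stop.

1/3 stop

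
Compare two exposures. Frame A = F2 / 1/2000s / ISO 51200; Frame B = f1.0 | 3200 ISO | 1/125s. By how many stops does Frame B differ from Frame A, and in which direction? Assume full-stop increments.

Aperture: f/2 → f/1.4 → f/1.0 — 2 stops larger aperture (brighter).
Shutter speed: 1/2000 → 1/1000 → 1/500 → 1/250 → 1/125 — 4 stops longer (brighter).
ISO: 51200 → 25600 → 12800 → 6400 → 3200 — 4 stops dropped (darker).
Net: +2 +4 −4 = +2 stops.

2 stops brighter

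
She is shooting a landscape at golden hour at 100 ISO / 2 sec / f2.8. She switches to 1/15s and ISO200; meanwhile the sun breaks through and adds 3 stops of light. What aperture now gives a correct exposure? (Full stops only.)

Scene light: 3 stops brighter.
Shutter speed: 2 → 1 → 1/2 → 1/4 → 1/8 → 1/15 — 5 stops shorter (darker).
ISO: 100 → 200 — 1 stop raised (brighter).
Net so far: 1 stop darker. Aperture: f/2.8 → f/2.

f/2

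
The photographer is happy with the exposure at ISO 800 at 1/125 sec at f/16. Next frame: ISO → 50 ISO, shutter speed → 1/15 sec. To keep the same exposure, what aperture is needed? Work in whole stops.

f/11

ISO: 800 → 400 → 200 → 100 → 50 — 4 stops lower (darker).
Shutter speed: 1/125 → 1/60 → 1/30 → 1/15 — 3 stops longer (brighter).
Net change so far: 1 stop darker. Offset with the aperture: f/16 → f/11.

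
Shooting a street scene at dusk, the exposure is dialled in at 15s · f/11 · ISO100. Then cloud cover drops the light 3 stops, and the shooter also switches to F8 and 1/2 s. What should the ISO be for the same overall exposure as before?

ISO 12800

Scene light: 3 stops darker.
Aperture: f/11 → f/8 — 1 stop opened up (brighter).
Shutter speed: 15 → 8 → 4 → 2 → 1 → 1/2 — 5 stops faster (darker).
Net so far: 7 stops darker. ISO: 100 → 200 → 400 → 800 → 1600 → 3200 → 6400 → 12800.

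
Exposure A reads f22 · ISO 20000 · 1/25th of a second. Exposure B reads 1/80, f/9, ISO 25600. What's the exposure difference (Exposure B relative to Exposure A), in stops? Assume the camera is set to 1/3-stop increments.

1 1/3 stops brighter

Aperture: f/22 → f/20 → f/18 → f/16 → f/14 → f/13 → f/11 → f/10 → f/9 — 2 2/3 stops larger aperture (brighter).
Shutter speed: 1/25 → 1/30 → 1/40 → 1/50 → 1/60 → 1/80 — 1 2/3 stops shorter (darker).
ISO: 20000 → 25600 — 1/3 stop higher (brighter).
Net: +2 2/3 −1 2/3 +1/3 = +1 1/3 stops.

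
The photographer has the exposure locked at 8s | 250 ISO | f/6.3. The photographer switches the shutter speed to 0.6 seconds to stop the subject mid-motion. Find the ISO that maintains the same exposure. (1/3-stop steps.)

ISO 3200

Shutter speed: 8 → 6 → 5 → 4 → 3.2 → 2.5 → 2 → 1.6 → 1.3 → 1 → 0.8 → 0.6 — 3 2/3 stops faster (darker).
Need 3 2/3 stops brighter from the ISO: 250 → 320 → 400 → 500 → 640 → 800 → 1000 → 1250 → 1600 → 2000 → 2500 → 3200.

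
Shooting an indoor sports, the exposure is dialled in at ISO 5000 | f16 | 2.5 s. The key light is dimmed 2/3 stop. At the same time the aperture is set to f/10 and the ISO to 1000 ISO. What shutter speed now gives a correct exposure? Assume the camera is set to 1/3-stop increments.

Scene light: 2/3 stop darker.
Aperture: f/16 → f/14 → f/13 → f/11 → f/10 — 1 1/3 stops opened up (brighter).
ISO: 5000 → 4000 → 3200 → 2500 → 2000 → 1600 → 1250 → 1000 — 2 1/3 stops dropped (darker).
Net so far: 1 2/3 stops darker. Shutter speed: 2.5 → 3.2 → 4 → 5 → 6 → 8.

8 s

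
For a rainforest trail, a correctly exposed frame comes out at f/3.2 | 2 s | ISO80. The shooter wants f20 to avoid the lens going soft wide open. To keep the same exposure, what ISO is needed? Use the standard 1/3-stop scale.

Aperture: f/3.2 → f/3.5 → f/4 → f/4.5 → f/5 → f/5.6 → f/6.3 → f/7.1 → f/8 → f/9 → f/10 → f/11 → f/13 → f/14 → f/16 → f/18 → f/20 — 5 1/3 stops stopped down (darker).
Need 5 1/3 stops brighter from the ISO: 80 → 100 → 125 → 160 → 200 → 250 → 320 → 400 → 500 → 640 → 800 → 1000 → 1250 → 1600 → 2000 → 2500 → 3200.

ISO 3200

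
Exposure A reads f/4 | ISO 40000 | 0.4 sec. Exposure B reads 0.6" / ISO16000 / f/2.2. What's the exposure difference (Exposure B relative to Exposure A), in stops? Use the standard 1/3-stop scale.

1 stop brighter

Aperture: f/4 → f/3.5 → f/3.2 → f/2.8 → f/2.5 → f/2.2 — 1 2/3 stops wider (brighter).
Shutter speed: 0.4 → 0.5 → 0.6 — 2/3 stop longer (brighter).
ISO: 40000 → 32000 → 25600 → 20000 → 16000 — 1 1/3 stops lower (darker).
Net: +1 2/3 +2/3 −1 1/3 = +1 stop.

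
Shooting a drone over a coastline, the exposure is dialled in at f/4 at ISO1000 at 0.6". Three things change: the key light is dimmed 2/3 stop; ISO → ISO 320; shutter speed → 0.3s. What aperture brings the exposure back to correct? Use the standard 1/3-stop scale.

Scene light: 2/3 stop darker.
ISO: 1000 → 800 → 640 → 500 → 400 → 320 — 1 2/3 stops dropped (darker).
Shutter speed: 0.6 → 0.5 → 0.4 → 0.3 — 1 stop shorter (darker).
Net so far: 3 1/3 stops darker. Aperture: f/4 → f/3.5 → f/3.2 → f/2.8 → f/2.5 → f/2.2 → f/2 → f/1.8 → f/1.6 → f/1.4 → f/1.2.

f/1.2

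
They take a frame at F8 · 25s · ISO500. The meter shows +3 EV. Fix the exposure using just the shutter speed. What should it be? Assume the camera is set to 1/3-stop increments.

3.2 s

Overexposed by 3 stops → need 3 stops darker.
Shutter speed: 25 → 20 → 15 → 13 → 10 → 8 → 6 → 5 → 4 → 3.2.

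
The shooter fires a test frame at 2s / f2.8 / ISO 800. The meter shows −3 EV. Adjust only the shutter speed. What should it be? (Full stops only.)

Underexposed by 3 stops → need 3 stops brighter.
Shutter speed: 2 → 4 → 8 → 15.

15 s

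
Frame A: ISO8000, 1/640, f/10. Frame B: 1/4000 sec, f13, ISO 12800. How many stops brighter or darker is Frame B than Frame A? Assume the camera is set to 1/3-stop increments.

Aperture: f/10 → f/11 → f/13 — 2/3 stop narrower (darker).
Shutter speed: 1/640 → 1/800 → 1/1000 → 1/1250 → 1/1600 → 1/2000 → 1/2500 → 1/3200 → 1/4000 — 2 2/3 stops shorter (darker).
ISO: 8000 → 10000 → 12800 — 2/3 stop higher (brighter).
Net: −2/3 −2 2/3 +2/3 = −2 2/3 stops.

2 2/3 stops darker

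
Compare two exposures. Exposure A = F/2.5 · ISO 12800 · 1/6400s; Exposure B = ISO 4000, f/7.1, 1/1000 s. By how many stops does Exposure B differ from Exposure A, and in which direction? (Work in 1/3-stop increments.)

2 stops darker

Aperture: f/2.5 → f/2.8 → f/3.2 → f/3.5 → f/4 → f/4.5 → f/5 → f/5.6 → f/6.3 → f/7.1 — 3 stops stopped down (darker).
Shutter speed: 1/6400 → 1/5000 → 1/4000 → 1/3200 → 1/2500 → 1/2000 → 1/1600 → 1/1250 → 1/1000 — 2 2/3 stops longer (brighter).
ISO: 12800 → 10000 → 8000 → 6400 → 5000 → 4000 — 1 2/3 stops lower (darker).
Net: −3 +2 2/3 −1 2/3 = −2 stops.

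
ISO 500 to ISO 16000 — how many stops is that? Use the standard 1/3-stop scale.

500 → 640 → 800 → 1000 → 1250 → 1600 → 2000 → 2500 → 3200 → 4000 → 5000 → 6400 → 8000 → 10000 → 12800 → 16000 — count the steps: 15 third-stops = 5 stops.

5 stops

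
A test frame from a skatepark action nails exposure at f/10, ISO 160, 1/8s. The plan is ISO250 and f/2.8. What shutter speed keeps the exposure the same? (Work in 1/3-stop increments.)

1/160s

ISO: 160 → 200 → 250 — 2/3 stop higher (brighter).
Aperture: f/10 → f/9 → f/8 → f/7.1 → f/6.3 → f/5.6 → f/5 → f/4.5 → f/4 → f/3.5 → f/3.2 → f/2.8 — 3 2/3 stops opened up (brighter).
Net change so far: 4 1/3 stops brighter. Offset with the shutter speed: 1/8 → 1/10 → 1/13 → 1/15 → 1/20 → 1/25 → 1/30 → 1/40 → 1/50 → 1/60 → 1/80 → 1/100 → 1/125 → 1/160.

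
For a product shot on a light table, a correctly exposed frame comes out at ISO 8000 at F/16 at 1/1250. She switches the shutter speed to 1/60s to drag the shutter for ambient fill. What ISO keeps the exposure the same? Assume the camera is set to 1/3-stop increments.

Shutter speed: 1/1250 → 1/1000 → 1/800 → 1/640 → 1/500 → 1/400 → 1/320 → 1/250 → 1/200 → 1/160 → 1/125 → 1/100 → 1/80 → 1/60 — 4 1/3 stops longer (brighter).
Need 4 1/3 stops darker from the ISO: 8000 → 6400 → 5000 → 4000 → 3200 → 2500 → 2000 → 1600 → 1250 → 1000 → 800 → 640 → 500 → 400.

ISO 400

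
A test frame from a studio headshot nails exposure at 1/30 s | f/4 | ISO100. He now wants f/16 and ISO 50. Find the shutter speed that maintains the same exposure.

Aperture: f/4 → f/5.6 → f/8 → f/11 → f/16 — 4 stops narrower (darker).
ISO: 100 → 50 — 1 stop dropped (darker).
Net change so far: 5 stops darker. Offset with the shutter speed: 1/30 → 1/15 → 1/8 → 1/4 → 1/2 → 1.

1 s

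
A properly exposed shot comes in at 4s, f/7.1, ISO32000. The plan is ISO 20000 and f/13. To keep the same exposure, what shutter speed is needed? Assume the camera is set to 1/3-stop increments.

20 s

ISO: 32000 → 25600 → 20000 — 2/3 stop dropped (darker).
Aperture: f/7.1 → f/8 → f/9 → f/10 → f/11 → f/13 — 1 2/3 stops smaller aperture (darker).
Net change so far: 2 1/3 stops darker. Offset with the shutter speed: 4 → 5 → 6 → 8 → 10 → 13 → 15 → 20.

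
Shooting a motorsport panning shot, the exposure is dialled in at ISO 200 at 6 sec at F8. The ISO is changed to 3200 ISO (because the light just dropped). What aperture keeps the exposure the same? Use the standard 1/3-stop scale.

f/32

ISO: 200 → 250 → 320 → 400 → 500 → 640 → 800 → 1000 → 1250 → 1600 → 2000 → 2500 → 3200 — 4 stops raised (brighter).
Need 4 stops darker from the aperture: f/8 → f/9 → f/10 → f/11 → f/13 → f/14 → f/16 → f/18 → f/20 → f/22 → f/25 → f/29 → f/32.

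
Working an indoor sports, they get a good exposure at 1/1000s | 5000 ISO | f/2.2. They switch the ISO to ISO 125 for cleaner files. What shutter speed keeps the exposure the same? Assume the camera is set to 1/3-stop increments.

1/25s

ISO: 5000 → 4000 → 3200 → 2500 → 2000 → 1600 → 1250 → 1000 → 800 → 640 → 500 → 400 → 320 → 250 → 200 → 160 → 125 — 5 1/3 stops lower (darker).
Need 5 1/3 stops brighter from the shutter speed: 1/1000 → 1/800 → 1/640 → 1/500 → 1/400 → 1/320 → 1/250 → 1/200 → 1/160 → 1/125 → 1/100 → 1/80 → 1/60 → 1/50 → 1/40 → 1/30 → 1/25.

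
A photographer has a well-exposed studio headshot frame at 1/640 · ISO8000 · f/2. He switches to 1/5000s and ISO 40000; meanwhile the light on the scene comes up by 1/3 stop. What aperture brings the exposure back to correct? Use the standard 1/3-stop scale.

f/1.8

Scene light: 1/3 stop brighter.
Shutter speed: 1/640 → 1/800 → 1/1000 → 1/1250 → 1/1600 → 1/2000 → 1/2500 → 1/3200 → 1/4000 → 1/5000 — 3 stops faster (darker).
ISO: 8000 → 10000 → 12800 → 16000 → 20000 → 25600 → 32000 → 40000 — 2 1/3 stops raised (brighter).
Net so far: 1/3 stop darker. Aperture: f/2 → f/1.8.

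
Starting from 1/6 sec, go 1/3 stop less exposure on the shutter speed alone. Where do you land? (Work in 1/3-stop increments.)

Shutter speed: 1/6 → 1/8 — 1/3 stop faster (darker).

1/8s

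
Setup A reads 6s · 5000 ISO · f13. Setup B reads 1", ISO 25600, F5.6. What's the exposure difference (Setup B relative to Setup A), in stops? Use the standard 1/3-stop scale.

Aperture: f/13 → f/11 → f/10 → f/9 → f/8 → f/7.1 → f/6.3 → f/5.6 — 2 1/3 stops wider (brighter).
Shutter speed: 6 → 5 → 4 → 3.2 → 2.5 → 2 → 1.6 → 1.3 → 1 — 2 2/3 stops shorter (darker).
ISO: 5000 → 6400 → 8000 → 10000 → 12800 → 16000 → 20000 → 25600 — 2 1/3 stops higher (brighter).
Net: +2 1/3 −2 2/3 +2 1/3 = +2 stops.

2 stops brighter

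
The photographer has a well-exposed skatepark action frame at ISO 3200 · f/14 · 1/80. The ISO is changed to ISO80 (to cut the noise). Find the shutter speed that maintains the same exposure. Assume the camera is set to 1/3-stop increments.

0.5 s

ISO: 3200 → 2500 → 2000 → 1600 → 1250 → 1000 → 800 → 640 → 500 → 400 → 320 → 250 → 200 → 160 → 125 → 100 → 80 — 5 1/3 stops dropped (darker).
Need 5 1/3 stops brighter from the shutter speed: 1/80 → 1/60 → 1/50 → 1/40 → 1/30 → 1/25 → 1/20 → 1/15 → 1/13 → 1/10 → 1/8 → 1/6 → 1/5 → 1/4 → 0.3 → 0.4 → 0.5.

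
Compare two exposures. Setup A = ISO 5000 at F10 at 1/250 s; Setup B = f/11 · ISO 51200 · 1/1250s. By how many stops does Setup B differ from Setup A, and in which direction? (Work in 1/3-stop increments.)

2/3 stop brighter

Aperture: f/10 → f/11 — 1/3 stop stopped down (darker).
Shutter speed: 1/250 → 1/320 → 1/400 → 1/500 → 1/640 → 1/800 → 1/1000 → 1/1250 — 2 1/3 stops faster (darker).
ISO: 5000 → 6400 → 8000 → 10000 → 12800 → 16000 → 20000 → 25600 → 32000 → 40000 → 51200 — 3 1/3 stops higher (brighter).
Net: −1/3 −2 1/3 +3 1/3 = +2/3 stops.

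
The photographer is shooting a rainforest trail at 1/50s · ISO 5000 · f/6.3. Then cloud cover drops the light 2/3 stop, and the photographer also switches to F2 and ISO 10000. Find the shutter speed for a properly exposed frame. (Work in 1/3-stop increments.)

Scene light: 2/3 stop darker.
Aperture: f/6.3 → f/5.6 → f/5 → f/4.5 → f/4 → f/3.5 → f/3.2 → f/2.8 → f/2.5 → f/2.2 → f/2 — 3 1/3 stops larger aperture (brighter).
ISO: 5000 → 6400 → 8000 → 10000 — 1 stop higher (brighter).
Net so far: 3 2/3 stops brighter. Shutter speed: 1/50 → 1/60 → 1/80 → 1/100 → 1/125 → 1/160 → 1/200 → 1/250 → 1/320 → 1/400 → 1/500 → 1/640.

1/640s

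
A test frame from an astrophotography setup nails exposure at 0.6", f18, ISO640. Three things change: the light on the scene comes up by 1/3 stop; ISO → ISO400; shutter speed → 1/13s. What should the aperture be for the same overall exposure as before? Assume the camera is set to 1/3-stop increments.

f/5.6

Scene light: 1/3 stop brighter.
ISO: 640 → 500 → 400 — 2/3 stop dropped (darker).
Shutter speed: 0.6 → 0.5 → 0.4 → 0.3 → 1/4 → 1/5 → 1/6 → 1/8 → 1/10 → 1/13 — 3 stops faster (darker).
Net so far: 3 1/3 stops darker. Aperture: f/18 → f/16 → f/14 → f/13 → f/11 → f/10 → f/9 → f/8 → f/7.1 → f/6.3 → f/5.6.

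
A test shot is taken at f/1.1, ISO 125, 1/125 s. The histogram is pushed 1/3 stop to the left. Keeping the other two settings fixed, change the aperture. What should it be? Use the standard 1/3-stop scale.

Underexposed by 1/3 stop → need 1/3 stop brighter.
Aperture: f/1.1 → f/1.0.

f/1.0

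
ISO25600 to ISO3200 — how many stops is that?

3 stops

25600 → 12800 → 6400 → 3200 — count the steps: 3 stops.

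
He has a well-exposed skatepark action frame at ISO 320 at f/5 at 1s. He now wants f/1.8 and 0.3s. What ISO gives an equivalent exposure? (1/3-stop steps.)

Aperture: f/5 → f/4.5 → f/4 → f/3.5 → f/3.2 → f/2.8 → f/2.5 → f/2.2 → f/2 → f/1.8 — 3 stops larger aperture (brighter).
Shutter speed: 1 → 0.8 → 0.6 → 0.5 → 0.4 → 0.3 — 1 2/3 stops faster (darker).
Net change so far: 1 1/3 stops brighter. Offset with the ISO: 320 → 250 → 200 → 160 → 125.

ISO 125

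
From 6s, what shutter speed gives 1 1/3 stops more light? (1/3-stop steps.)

Shutter speed: 6 → 8 → 10 → 13 → 15 — 1 1/3 stops slower (brighter).

15 s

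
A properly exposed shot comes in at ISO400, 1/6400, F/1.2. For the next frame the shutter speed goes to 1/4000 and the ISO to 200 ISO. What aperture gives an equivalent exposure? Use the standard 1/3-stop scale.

Shutter speed: 1/6400 → 1/5000 → 1/4000 — 2/3 stop longer (brighter).
ISO: 400 → 320 → 250 → 200 — 1 stop lower (darker).
Net change so far: 1/3 stop darker. Offset with the aperture: f/1.2 → f/1.1.

f/1.1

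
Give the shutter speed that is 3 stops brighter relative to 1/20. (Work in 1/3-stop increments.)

Shutter speed: 1/20 → 1/15 → 1/13 → 1/10 → 1/8 → 1/6 → 1/5 → 1/4 → 0.3 → 0.4 — 3 stops longer (brighter).

0.4 s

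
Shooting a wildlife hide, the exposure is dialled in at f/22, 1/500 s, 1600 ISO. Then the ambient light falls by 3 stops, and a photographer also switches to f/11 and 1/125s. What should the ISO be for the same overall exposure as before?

Scene light: 3 stops darker.
Aperture: f/22 → f/16 → f/11 — 2 stops opened up (brighter).
Shutter speed: 1/500 → 1/250 → 1/125 — 2 stops longer (brighter).
Net so far: 1 stop brighter. ISO: 1600 → 800.

ISO 800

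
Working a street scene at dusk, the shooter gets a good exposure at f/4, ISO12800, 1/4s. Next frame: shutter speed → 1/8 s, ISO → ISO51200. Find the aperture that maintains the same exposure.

f/5.6

Shutter speed: 1/4 → 1/8 — 1 stop faster (darker).
ISO: 12800 → 25600 → 51200 — 2 stops higher (brighter).
Net change so far: 1 stop brighter. Offset with the aperture: f/4 → f/5.6.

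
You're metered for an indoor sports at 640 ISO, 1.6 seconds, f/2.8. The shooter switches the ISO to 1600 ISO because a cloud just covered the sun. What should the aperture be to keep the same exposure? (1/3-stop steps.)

f/4.5

ISO: 640 → 800 → 1000 → 1250 → 1600 — 1 1/3 stops raised (brighter).
Need 1 1/3 stops darker from the aperture: f/2.8 → f/3.2 → f/3.5 → f/4 → f/4.5.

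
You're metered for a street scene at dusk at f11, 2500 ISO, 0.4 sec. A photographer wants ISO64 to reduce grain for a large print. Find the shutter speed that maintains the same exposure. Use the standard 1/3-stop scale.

ISO: 2500 → 2000 → 1600 → 1250 → 1000 → 800 → 640 → 500 → 400 → 320 → 250 → 200 → 160 → 125 → 100 → 80 → 64 — 5 1/3 stops dropped (darker).
Need 5 1/3 stops brighter from the shutter speed: 0.4 → 0.5 → 0.6 → 0.8 → 1 → 1.3 → 1.6 → 2 → 2.5 → 3.2 → 4 → 5 → 6 → 8 → 10 → 13 → 15.

15 s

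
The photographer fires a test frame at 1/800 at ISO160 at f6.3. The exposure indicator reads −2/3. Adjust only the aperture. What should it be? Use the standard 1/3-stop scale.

Underexposed by 2/3 stop → need 2/3 stop brighter.
Aperture: f/6.3 → f/5.6 → f/5.

f/5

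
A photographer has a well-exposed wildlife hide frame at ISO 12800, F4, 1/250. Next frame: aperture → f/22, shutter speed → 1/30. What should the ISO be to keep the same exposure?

Aperture: f/4 → f/5.6 → f/8 → f/11 → f/16 → f/22 — 5 stops smaller aperture (darker).
Shutter speed: 1/250 → 1/125 → 1/60 → 1/30 — 3 stops longer (brighter).
Net change so far: 2 stops darker. Offset with the ISO: 12800 → 25600 → 51200.

ISO 51200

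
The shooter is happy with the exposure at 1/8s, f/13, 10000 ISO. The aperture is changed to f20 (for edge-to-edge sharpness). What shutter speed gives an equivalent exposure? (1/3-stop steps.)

Aperture: f/13 → f/14 → f/16 → f/18 → f/20 — 1 1/3 stops smaller aperture (darker).
Need 1 1/3 stops brighter from the shutter speed: 1/8 → 1/6 → 1/5 → 1/4 → 0.3.

0.3 s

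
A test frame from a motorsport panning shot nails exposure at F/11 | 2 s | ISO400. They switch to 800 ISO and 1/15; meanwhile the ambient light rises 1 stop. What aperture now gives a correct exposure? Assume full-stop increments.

f/4

Scene light: 1 stop brighter.
ISO: 400 → 800 — 1 stop higher (brighter).
Shutter speed: 2 → 1 → 1/2 → 1/4 → 1/8 → 1/15 — 5 stops shorter (darker).
Net so far: 3 stops darker. Aperture: f/11 → f/8 → f/5.6 → f/4.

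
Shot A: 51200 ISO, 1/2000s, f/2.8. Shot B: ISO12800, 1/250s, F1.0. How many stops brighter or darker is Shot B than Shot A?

Aperture: f/2.8 → f/2 → f/1.4 → f/1.0 — 3 stops opened up (brighter).
Shutter speed: 1/2000 → 1/1000 → 1/500 → 1/250 — 3 stops slower (brighter).
ISO: 51200 → 25600 → 12800 — 2 stops lower (darker).
Net: +3 +3 −2 = +4 stops.

4 stops brighter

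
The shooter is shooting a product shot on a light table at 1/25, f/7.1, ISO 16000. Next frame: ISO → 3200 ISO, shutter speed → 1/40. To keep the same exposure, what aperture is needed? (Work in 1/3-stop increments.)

f/2.5

ISO: 16000 → 12800 → 10000 → 8000 → 6400 → 5000 → 4000 → 3200 — 2 1/3 stops dropped (darker).
Shutter speed: 1/25 → 1/30 → 1/40 — 2/3 stop shorter (darker).
Net change so far: 3 stops darker. Offset with the aperture: f/7.1 → f/6.3 → f/5.6 → f/5 → f/4.5 → f/4 → f/3.5 → f/3.2 → f/2.8 → f/2.5.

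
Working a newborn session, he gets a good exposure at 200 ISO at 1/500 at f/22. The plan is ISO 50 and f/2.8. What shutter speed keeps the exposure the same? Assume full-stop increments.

1/8000s

ISO: 200 → 100 → 50 — 2 stops dropped (darker).
Aperture: f/22 → f/16 → f/11 → f/8 → f/5.6 → f/4 → f/2.8 — 6 stops larger aperture (brighter).
Net change so far: 4 stops brighter. Offset with the shutter speed: 1/500 → 1/1000 → 1/2000 → 1/4000 → 1/8000.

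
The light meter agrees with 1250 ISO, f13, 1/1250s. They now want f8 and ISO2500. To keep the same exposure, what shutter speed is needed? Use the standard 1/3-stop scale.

1/6400s

Aperture: f/13 → f/11 → f/10 → f/9 → f/8 — 1 1/3 stops wider (brighter).
ISO: 1250 → 1600 → 2000 → 2500 — 1 stop raised (brighter).
Net change so far: 2 1/3 stops brighter. Offset with the shutter speed: 1/1250 → 1/1600 → 1/2000 → 1/2500 → 1/3200 → 1/4000 → 1/5000 → 1/6400.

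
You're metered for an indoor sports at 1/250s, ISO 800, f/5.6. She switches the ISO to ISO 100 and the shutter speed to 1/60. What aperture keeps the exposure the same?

f/4

ISO: 800 → 400 → 200 → 100 — 3 stops lower (darker).
Shutter speed: 1/250 → 1/125 → 1/60 — 2 stops slower (brighter).
Net change so far: 1 stop darker. Offset with the aperture: f/5.6 → f/4.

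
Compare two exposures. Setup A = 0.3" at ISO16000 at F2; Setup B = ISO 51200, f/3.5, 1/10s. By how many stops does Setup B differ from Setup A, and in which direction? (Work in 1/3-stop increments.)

1 2/3 stops darker

Aperture: f/2 → f/2.2 → f/2.5 → f/2.8 → f/3.2 → f/3.5 — 1 2/3 stops stopped down (darker).
Shutter speed: 0.3 → 1/4 → 1/5 → 1/6 → 1/8 → 1/10 — 1 2/3 stops faster (darker).
ISO: 16000 → 20000 → 25600 → 32000 → 40000 → 51200 — 1 2/3 stops higher (brighter).
Net: −1 2/3 −1 2/3 +1 2/3 = −1 2/3 stops.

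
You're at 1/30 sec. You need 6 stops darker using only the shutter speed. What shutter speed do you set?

Shutter speed: 1/30 → 1/60 → 1/125 → 1/250 → 1/500 → 1/1000 → 1/2000 — 6 stops shorter (darker).

1/2000s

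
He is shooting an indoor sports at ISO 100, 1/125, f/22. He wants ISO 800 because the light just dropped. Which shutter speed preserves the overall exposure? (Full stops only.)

1/1000s

ISO: 100 → 200 → 400 → 800 — 3 stops raised (brighter).
Need 3 stops darker from the shutter speed: 1/125 → 1/250 → 1/500 → 1/1000.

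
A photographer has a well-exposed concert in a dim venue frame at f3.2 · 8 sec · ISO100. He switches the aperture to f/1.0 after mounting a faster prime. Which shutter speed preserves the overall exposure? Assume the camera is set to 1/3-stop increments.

Aperture: f/3.2 → f/2.8 → f/2.5 → f/2.2 → f/2 → f/1.8 → f/1.6 → f/1.4 → f/1.2 → f/1.1 → f/1.0 — 3 1/3 stops opened up (brighter).
Need 3 1/3 stops darker from the shutter speed: 8 → 6 → 5 → 4 → 3.2 → 2.5 → 2 → 1.6 → 1.3 → 1 → 0.8.

0.8 s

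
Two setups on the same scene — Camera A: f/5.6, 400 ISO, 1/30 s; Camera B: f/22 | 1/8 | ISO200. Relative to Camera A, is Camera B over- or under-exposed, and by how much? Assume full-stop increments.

3 stops darker

Aperture: f/5.6 → f/8 → f/11 → f/16 → f/22 — 4 stops stopped down (darker).
Shutter speed: 1/30 → 1/15 → 1/8 — 2 stops longer (brighter).
ISO: 400 → 200 — 1 stop dropped (darker).
Net: −4 +2 −1 = −3 stops.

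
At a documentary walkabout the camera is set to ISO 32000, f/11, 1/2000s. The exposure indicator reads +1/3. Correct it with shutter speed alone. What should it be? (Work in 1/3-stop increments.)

Overexposed by 1/3 stop → need 1/3 stop darker.
Shutter speed: 1/2000 → 1/2500.

1/2500s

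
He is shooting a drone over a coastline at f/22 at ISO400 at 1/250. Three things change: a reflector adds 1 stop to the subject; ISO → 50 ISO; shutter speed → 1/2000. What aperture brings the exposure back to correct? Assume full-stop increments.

f/4

Scene light: 1 stop brighter.
ISO: 400 → 200 → 100 → 50 — 3 stops lower (darker).
Shutter speed: 1/250 → 1/500 → 1/1000 → 1/2000 — 3 stops faster (darker).
Net so far: 5 stops darker. Aperture: f/22 → f/16 → f/11 → f/8 → f/5.6 → f/4.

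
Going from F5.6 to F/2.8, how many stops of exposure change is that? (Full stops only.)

2 stops

f/5.6 → f/4 → f/2.8 — count the steps: 2 stops.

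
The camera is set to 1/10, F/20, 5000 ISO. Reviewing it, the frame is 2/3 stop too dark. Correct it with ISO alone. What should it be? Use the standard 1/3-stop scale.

ISO 8000

Underexposed by 2/3 stop → need 2/3 stop brighter.
ISO: 5000 → 6400 → 8000.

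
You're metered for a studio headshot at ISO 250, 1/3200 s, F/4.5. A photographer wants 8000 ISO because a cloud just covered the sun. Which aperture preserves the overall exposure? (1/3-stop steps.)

ISO: 250 → 320 → 400 → 500 → 640 → 800 → 1000 → 1250 → 1600 → 2000 → 2500 → 3200 → 4000 → 5000 → 6400 → 8000 — 5 stops higher (brighter).
Need 5 stops darker from the aperture: f/4.5 → f/5 → f/5.6 → f/6.3 → f/7.1 → f/8 → f/9 → f/10 → f/11 → f/13 → f/14 → f/16 → f/18 → f/20 → f/22 → f/25.

f/25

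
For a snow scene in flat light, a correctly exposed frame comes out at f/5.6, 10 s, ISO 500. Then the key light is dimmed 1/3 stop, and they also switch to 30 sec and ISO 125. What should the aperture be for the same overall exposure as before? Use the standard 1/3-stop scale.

f/4.5

Scene light: 1/3 stop darker.
Shutter speed: 10 → 13 → 15 → 20 → 25 → 30 — 1 2/3 stops longer (brighter).
ISO: 500 → 400 → 320 → 250 → 200 → 160 → 125 — 2 stops lower (darker).
Net so far: 2/3 stop darker. Aperture: f/5.6 → f/5 → f/4.5.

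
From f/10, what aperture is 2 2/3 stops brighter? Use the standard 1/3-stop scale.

Aperture: f/10 → f/9 → f/8 → f/7.1 → f/6.3 → f/5.6 → f/5 → f/4.5 → f/4 — 2 2/3 stops larger aperture (brighter).

f/4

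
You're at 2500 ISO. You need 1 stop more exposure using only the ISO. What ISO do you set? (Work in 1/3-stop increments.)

ISO 5000

ISO: 2500 → 3200 → 4000 → 5000 — 1 stop higher (brighter).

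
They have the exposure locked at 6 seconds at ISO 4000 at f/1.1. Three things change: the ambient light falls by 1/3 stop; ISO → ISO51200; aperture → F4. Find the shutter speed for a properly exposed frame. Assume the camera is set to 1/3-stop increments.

Scene light: 1/3 stop darker.
ISO: 4000 → 5000 → 6400 → 8000 → 10000 → 12800 → 16000 → 20000 → 25600 → 32000 → 40000 → 51200 — 3 2/3 stops raised (brighter).
Aperture: f/1.1 → f/1.2 → f/1.4 → f/1.6 → f/1.8 → f/2 → f/2.2 → f/2.5 → f/2.8 → f/3.2 → f/3.5 → f/4 — 3 2/3 stops narrower (darker).
Net so far: 1/3 stop darker. Shutter speed: 6 → 8.

8 s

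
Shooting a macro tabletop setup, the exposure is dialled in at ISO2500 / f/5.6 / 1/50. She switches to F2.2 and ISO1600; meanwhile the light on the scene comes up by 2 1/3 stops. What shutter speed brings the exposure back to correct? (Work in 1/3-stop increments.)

Scene light: 2 1/3 stops brighter.
Aperture: f/5.6 → f/5 → f/4.5 → f/4 → f/3.5 → f/3.2 → f/2.8 → f/2.5 → f/2.2 — 2 2/3 stops larger aperture (brighter).
ISO: 2500 → 2000 → 1600 — 2/3 stop lower (darker).
Net so far: 4 1/3 stops brighter. Shutter speed: 1/50 → 1/60 → 1/80 → 1/100 → 1/125 → 1/160 → 1/200 → 1/250 → 1/320 → 1/400 → 1/500 → 1/640 → 1/800 → 1/1000.

1/1000s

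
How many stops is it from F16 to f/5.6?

f/16 → f/11 → f/8 → f/5.6 — count the steps: 3 stops.

3 stops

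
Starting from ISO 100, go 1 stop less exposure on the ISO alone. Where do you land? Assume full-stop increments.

ISO: 100 → 50 — 1 stop dropped (darker).

ISO 50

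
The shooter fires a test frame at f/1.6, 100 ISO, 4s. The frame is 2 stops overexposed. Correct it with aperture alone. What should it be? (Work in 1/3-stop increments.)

Overexposed by 2 stops → need 2 stops darker.
Aperture: f/1.6 → f/1.8 → f/2 → f/2.2 → f/2.5 → f/2.8 → f/3.2.

f/3.2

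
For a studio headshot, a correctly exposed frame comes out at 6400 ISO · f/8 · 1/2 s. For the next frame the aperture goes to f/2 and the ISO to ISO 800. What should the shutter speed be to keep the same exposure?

Aperture: f/8 → f/5.6 → f/4 → f/2.8 → f/2 — 4 stops wider (brighter).
ISO: 6400 → 3200 → 1600 → 800 — 3 stops lower (darker).
Net change so far: 1 stop brighter. Offset with the shutter speed: 1/2 → 1/4.

1/4s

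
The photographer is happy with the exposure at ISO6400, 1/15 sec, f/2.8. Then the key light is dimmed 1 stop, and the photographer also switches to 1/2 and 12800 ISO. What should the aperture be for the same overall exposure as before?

f/8

Scene light: 1 stop darker.
Shutter speed: 1/15 → 1/8 → 1/4 → 1/2 — 3 stops slower (brighter).
ISO: 6400 → 12800 — 1 stop higher (brighter).
Net so far: 3 stops brighter. Aperture: f/2.8 → f/4 → f/5.6 → f/8.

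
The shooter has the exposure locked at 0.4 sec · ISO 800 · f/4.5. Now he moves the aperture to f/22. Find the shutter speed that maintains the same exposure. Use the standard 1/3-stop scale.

Aperture: f/4.5 → f/5 → f/5.6 → f/6.3 → f/7.1 → f/8 → f/9 → f/10 → f/11 → f/13 → f/14 → f/16 → f/18 → f/20 → f/22 — 4 2/3 stops narrower (darker).
Need 4 2/3 stops brighter from the shutter speed: 0.4 → 0.5 → 0.6 → 0.8 → 1 → 1.3 → 1.6 → 2 → 2.5 → 3.2 → 4 → 5 → 6 → 8 → 10.

10 s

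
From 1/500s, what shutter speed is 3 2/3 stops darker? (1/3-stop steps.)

Shutter speed: 1/500 → 1/640 → 1/800 → 1/1000 → 1/1250 → 1/1600 → 1/2000 → 1/2500 → 1/3200 → 1/4000 → 1/5000 → 1/6400 — 3 2/3 stops faster (darker).

1/6400s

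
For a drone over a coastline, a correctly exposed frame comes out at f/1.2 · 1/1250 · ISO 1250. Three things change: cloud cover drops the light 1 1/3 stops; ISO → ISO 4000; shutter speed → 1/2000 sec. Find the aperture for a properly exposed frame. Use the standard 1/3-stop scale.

Scene light: 1 1/3 stops darker.
ISO: 1250 → 1600 → 2000 → 2500 → 3200 → 4000 — 1 2/3 stops higher (brighter).
Shutter speed: 1/1250 → 1/1600 → 1/2000 — 2/3 stop faster (darker).
Net so far: 1/3 stop darker. Aperture: f/1.2 → f/1.1.

f/1.1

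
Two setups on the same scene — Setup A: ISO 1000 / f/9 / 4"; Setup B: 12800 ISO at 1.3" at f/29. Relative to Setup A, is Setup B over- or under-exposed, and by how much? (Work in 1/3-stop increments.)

Aperture: f/9 → f/10 → f/11 → f/13 → f/14 → f/16 → f/18 → f/20 → f/22 → f/25 → f/29 — 3 1/3 stops smaller aperture (darker).
Shutter speed: 4 → 3.2 → 2.5 → 2 → 1.6 → 1.3 — 1 2/3 stops shorter (darker).
ISO: 1000 → 1250 → 1600 → 2000 → 2500 → 3200 → 4000 → 5000 → 6400 → 8000 → 10000 → 12800 — 3 2/3 stops raised (brighter).
Net: −3 1/3 −1 2/3 +3 2/3 = −1 1/3 stops.

1 1/3 stops darker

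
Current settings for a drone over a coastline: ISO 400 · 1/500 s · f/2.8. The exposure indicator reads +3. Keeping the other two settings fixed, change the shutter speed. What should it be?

Overexposed by 3 stops → need 3 stops darker.
Shutter speed: 1/500 → 1/1000 → 1/2000 → 1/4000.

1/4000s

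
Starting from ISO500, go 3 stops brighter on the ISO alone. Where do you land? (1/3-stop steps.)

ISO 4000

ISO: 500 → 640 → 800 → 1000 → 1250 → 1600 → 2000 → 2500 → 3200 → 4000 — 3 stops raised (brighter).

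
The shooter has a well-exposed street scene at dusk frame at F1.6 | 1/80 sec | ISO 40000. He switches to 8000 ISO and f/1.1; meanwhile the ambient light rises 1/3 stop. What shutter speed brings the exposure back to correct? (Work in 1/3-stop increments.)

Scene light: 1/3 stop brighter.
ISO: 40000 → 32000 → 25600 → 20000 → 16000 → 12800 → 10000 → 8000 — 2 1/3 stops dropped (darker).
Aperture: f/1.6 → f/1.4 → f/1.2 → f/1.1 — 1 stop larger aperture (brighter).
Net so far: 1 stop darker. Shutter speed: 1/80 → 1/60 → 1/50 → 1/40.

1/40s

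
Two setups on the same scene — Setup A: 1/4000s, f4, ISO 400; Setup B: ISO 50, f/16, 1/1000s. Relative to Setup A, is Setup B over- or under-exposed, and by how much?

5 stops darker

Aperture: f/4 → f/5.6 → f/8 → f/11 → f/16 — 4 stops smaller aperture (darker).
Shutter speed: 1/4000 → 1/2000 → 1/1000 — 2 stops slower (brighter).
ISO: 400 → 200 → 100 → 50 — 3 stops dropped (darker).
Net: −4 +2 −3 = −5 stops.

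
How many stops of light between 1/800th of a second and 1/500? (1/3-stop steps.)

1/800 → 1/640 → 1/500 — count the steps: 2 third-stops = 2/3 stop.

2/3 stop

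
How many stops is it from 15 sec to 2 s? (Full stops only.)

3 stops

15 → 8 → 4 → 2 — count the steps: 3 stops.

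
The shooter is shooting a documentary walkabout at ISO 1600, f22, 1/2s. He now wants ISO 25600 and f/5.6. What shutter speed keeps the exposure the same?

ISO: 1600 → 3200 → 6400 → 12800 → 25600 — 4 stops higher (brighter).
Aperture: f/22 → f/16 → f/11 → f/8 → f/5.6 — 4 stops opened up (brighter).
Net change so far: 8 stops brighter. Offset with the shutter speed: 1/2 → 1/4 → 1/8 → 1/15 → 1/30 → 1/60 → 1/125 → 1/250 → 1/500.

1/500s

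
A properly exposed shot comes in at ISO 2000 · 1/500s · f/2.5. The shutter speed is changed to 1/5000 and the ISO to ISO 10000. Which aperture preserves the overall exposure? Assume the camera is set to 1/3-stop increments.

f/1.8

Shutter speed: 1/500 → 1/640 → 1/800 → 1/1000 → 1/1250 → 1/1600 → 1/2000 → 1/2500 → 1/3200 → 1/4000 → 1/5000 — 3 1/3 stops faster (darker).
ISO: 2000 → 2500 → 3200 → 4000 → 5000 → 6400 → 8000 → 10000 — 2 1/3 stops higher (brighter).
Net change so far: 1 stop darker. Offset with the aperture: f/2.5 → f/2.2 → f/2 → f/1.8.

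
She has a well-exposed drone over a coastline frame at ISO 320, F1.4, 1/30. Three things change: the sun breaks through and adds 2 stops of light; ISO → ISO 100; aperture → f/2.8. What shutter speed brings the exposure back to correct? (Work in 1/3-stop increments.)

1/10s

Scene light: 2 stops brighter.
ISO: 320 → 250 → 200 → 160 → 125 → 100 — 1 2/3 stops lower (darker).
Aperture: f/1.4 → f/1.6 → f/1.8 → f/2 → f/2.2 → f/2.5 → f/2.8 — 2 stops narrower (darker).
Net so far: 1 2/3 stops darker. Shutter speed: 1/30 → 1/25 → 1/20 → 1/15 → 1/13 → 1/10.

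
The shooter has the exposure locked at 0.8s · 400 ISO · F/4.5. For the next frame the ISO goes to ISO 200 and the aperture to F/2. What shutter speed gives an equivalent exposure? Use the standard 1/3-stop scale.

ISO: 400 → 320 → 250 → 200 — 1 stop lower (darker).
Aperture: f/4.5 → f/4 → f/3.5 → f/3.2 → f/2.8 → f/2.5 → f/2.2 → f/2 — 2 1/3 stops wider (brighter).
Net change so far: 1 1/3 stops brighter. Offset with the shutter speed: 0.8 → 0.6 → 0.5 → 0.4 → 0.3.

0.3 s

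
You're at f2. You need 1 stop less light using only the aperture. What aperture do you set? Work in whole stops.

Aperture: f/2 → f/2.8 — 1 stop narrower (darker).

f/2.8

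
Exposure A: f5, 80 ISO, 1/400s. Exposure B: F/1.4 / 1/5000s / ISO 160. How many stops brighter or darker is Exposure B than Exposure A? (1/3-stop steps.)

1 stop brighter

Aperture: f/5 → f/4.5 → f/4 → f/3.5 → f/3.2 → f/2.8 → f/2.5 → f/2.2 → f/2 → f/1.8 → f/1.6 → f/1.4 — 3 2/3 stops opened up (brighter).
Shutter speed: 1/400 → 1/500 → 1/640 → 1/800 → 1/1000 → 1/1250 → 1/1600 → 1/2000 → 1/2500 → 1/3200 → 1/4000 → 1/5000 — 3 2/3 stops faster (darker).
ISO: 80 → 100 → 125 → 160 — 1 stop higher (brighter).
Net: +3 2/3 −3 2/3 +1 = +1 stop.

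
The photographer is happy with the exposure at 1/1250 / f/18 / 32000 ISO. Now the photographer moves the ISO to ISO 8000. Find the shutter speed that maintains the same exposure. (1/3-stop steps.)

1/320s

ISO: 32000 → 25600 → 20000 → 16000 → 12800 → 10000 → 8000 — 2 stops lower (darker).
Need 2 stops brighter from the shutter speed: 1/1250 → 1/1000 → 1/800 → 1/640 → 1/500 → 1/400 → 1/320.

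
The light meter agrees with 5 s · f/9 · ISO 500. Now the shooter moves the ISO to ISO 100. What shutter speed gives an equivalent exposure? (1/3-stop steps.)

25 s

ISO: 500 → 400 → 320 → 250 → 200 → 160 → 125 → 100 — 2 1/3 stops dropped (darker).
Need 2 1/3 stops brighter from the shutter speed: 5 → 6 → 8 → 10 → 13 → 15 → 20 → 25.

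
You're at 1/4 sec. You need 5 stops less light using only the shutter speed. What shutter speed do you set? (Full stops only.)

1/125s

Shutter speed: 1/4 → 1/8 → 1/15 → 1/30 → 1/60 → 1/125 — 5 stops faster (darker).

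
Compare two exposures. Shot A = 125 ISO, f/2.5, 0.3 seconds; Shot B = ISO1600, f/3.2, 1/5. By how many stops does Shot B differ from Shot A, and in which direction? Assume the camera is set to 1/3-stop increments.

Aperture: f/2.5 → f/2.8 → f/3.2 — 2/3 stop stopped down (darker).
Shutter speed: 0.3 → 1/4 → 1/5 — 2/3 stop shorter (darker).
ISO: 125 → 160 → 200 → 250 → 320 → 400 → 500 → 640 → 800 → 1000 → 1250 → 1600 — 3 2/3 stops raised (brighter).
Net: −2/3 −2/3 +3 2/3 = +2 1/3 stops.

2 1/3 stops brighter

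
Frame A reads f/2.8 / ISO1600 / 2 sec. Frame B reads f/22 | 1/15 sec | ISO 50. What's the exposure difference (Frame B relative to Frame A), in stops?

Aperture: f/2.8 → f/4 → f/5.6 → f/8 → f/11 → f/16 → f/22 — 6 stops smaller aperture (darker).
Shutter speed: 2 → 1 → 1/2 → 1/4 → 1/8 → 1/15 — 5 stops shorter (darker).
ISO: 1600 → 800 → 400 → 200 → 100 → 50 — 5 stops dropped (darker).
Net: −6 −5 −5 = −16 stops.

16 stops darker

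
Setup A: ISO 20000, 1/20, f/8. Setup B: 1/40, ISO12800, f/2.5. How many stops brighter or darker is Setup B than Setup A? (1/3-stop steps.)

Aperture: f/8 → f/7.1 → f/6.3 → f/5.6 → f/5 → f/4.5 → f/4 → f/3.5 → f/3.2 → f/2.8 → f/2.5 — 3 1/3 stops larger aperture (brighter).
Shutter speed: 1/20 → 1/25 → 1/30 → 1/40 — 1 stop shorter (darker).
ISO: 20000 → 16000 → 12800 — 2/3 stop lower (darker).
Net: +3 1/3 −1 −2/3 = +1 2/3 stops.

1 2/3 stops brighter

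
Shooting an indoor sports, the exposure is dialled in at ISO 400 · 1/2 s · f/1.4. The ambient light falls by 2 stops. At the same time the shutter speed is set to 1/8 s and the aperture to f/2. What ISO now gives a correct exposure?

Scene light: 2 stops darker.
Shutter speed: 1/2 → 1/4 → 1/8 — 2 stops faster (darker).
Aperture: f/1.4 → f/2 — 1 stop stopped down (darker).
Net so far: 5 stops darker. ISO: 400 → 800 → 1600 → 3200 → 6400 → 12800.

ISO 12800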